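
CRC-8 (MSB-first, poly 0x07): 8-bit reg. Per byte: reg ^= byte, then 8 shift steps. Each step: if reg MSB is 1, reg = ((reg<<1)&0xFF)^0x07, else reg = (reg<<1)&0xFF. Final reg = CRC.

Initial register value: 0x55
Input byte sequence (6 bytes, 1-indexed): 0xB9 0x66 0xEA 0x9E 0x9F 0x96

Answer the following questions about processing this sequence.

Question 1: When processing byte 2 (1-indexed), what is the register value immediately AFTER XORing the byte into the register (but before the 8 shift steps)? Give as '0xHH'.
Register before byte 2: 0x8A
Byte 2: 0x66
0x8A XOR 0x66 = 0xEC

Answer: 0xEC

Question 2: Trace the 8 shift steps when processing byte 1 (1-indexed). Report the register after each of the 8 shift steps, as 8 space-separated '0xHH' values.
Register before byte 1: 0x55
After XOR with byte 0xB9: 0xEC

Answer: 0xDF 0xB9 0x75 0xEA 0xD3 0xA1 0x45 0x8A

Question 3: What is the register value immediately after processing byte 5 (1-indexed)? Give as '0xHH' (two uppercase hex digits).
Answer: 0x26

Derivation:
After byte 1 (0xB9): reg=0x8A
After byte 2 (0x66): reg=0x8A
After byte 3 (0xEA): reg=0x27
After byte 4 (0x9E): reg=0x26
After byte 5 (0x9F): reg=0x26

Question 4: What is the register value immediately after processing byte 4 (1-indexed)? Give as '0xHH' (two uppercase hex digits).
After byte 1 (0xB9): reg=0x8A
After byte 2 (0x66): reg=0x8A
After byte 3 (0xEA): reg=0x27
After byte 4 (0x9E): reg=0x26

Answer: 0x26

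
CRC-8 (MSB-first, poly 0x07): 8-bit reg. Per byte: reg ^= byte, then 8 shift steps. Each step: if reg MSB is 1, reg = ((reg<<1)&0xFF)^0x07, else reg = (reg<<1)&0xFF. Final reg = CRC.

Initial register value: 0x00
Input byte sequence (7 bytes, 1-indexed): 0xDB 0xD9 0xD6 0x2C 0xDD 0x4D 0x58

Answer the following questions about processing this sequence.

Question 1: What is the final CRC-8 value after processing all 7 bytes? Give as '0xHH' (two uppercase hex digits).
Answer: 0x71

Derivation:
After byte 1 (0xDB): reg=0x0F
After byte 2 (0xD9): reg=0x2C
After byte 3 (0xD6): reg=0xE8
After byte 4 (0x2C): reg=0x52
After byte 5 (0xDD): reg=0xA4
After byte 6 (0x4D): reg=0x91
After byte 7 (0x58): reg=0x71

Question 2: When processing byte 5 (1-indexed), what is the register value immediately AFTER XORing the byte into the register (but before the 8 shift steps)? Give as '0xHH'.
Answer: 0x8F

Derivation:
Register before byte 5: 0x52
Byte 5: 0xDD
0x52 XOR 0xDD = 0x8F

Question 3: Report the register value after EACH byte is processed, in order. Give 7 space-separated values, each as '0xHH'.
0x0F 0x2C 0xE8 0x52 0xA4 0x91 0x71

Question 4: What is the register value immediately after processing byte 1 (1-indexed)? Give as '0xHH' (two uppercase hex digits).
Answer: 0x0F

Derivation:
After byte 1 (0xDB): reg=0x0F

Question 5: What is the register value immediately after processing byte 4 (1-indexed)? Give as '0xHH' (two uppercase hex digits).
Answer: 0x52

Derivation:
After byte 1 (0xDB): reg=0x0F
After byte 2 (0xD9): reg=0x2C
After byte 3 (0xD6): reg=0xE8
After byte 4 (0x2C): reg=0x52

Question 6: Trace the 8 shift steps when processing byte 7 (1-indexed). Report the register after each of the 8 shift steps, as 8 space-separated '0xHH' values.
Answer: 0x95 0x2D 0x5A 0xB4 0x6F 0xDE 0xBB 0x71

Derivation:
After byte 1 (0xDB): reg=0x0F
After byte 2 (0xD9): reg=0x2C
After byte 3 (0xD6): reg=0xE8
After byte 4 (0x2C): reg=0x52
After byte 5 (0xDD): reg=0xA4
After byte 6 (0x4D): reg=0x91
Register before byte 7: 0x91
After XOR with byte 0x58: 0xC9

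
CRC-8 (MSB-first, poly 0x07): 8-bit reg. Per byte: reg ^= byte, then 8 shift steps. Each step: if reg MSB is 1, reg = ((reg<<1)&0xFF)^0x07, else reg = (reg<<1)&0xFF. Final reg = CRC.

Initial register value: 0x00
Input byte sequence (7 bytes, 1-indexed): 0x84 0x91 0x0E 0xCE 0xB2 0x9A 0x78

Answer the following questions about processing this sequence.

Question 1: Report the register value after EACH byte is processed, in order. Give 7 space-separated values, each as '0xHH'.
0x95 0x1C 0x7E 0x19 0x58 0x40 0xA8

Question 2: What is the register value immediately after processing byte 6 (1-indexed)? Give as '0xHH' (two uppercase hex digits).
Answer: 0x40

Derivation:
After byte 1 (0x84): reg=0x95
After byte 2 (0x91): reg=0x1C
After byte 3 (0x0E): reg=0x7E
After byte 4 (0xCE): reg=0x19
After byte 5 (0xB2): reg=0x58
After byte 6 (0x9A): reg=0x40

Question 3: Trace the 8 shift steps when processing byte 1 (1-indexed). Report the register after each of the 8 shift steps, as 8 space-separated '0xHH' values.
Answer: 0x0F 0x1E 0x3C 0x78 0xF0 0xE7 0xC9 0x95

Derivation:
Register before byte 1: 0x00
After XOR with byte 0x84: 0x84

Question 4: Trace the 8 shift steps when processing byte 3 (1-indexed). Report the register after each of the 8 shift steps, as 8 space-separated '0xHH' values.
After byte 1 (0x84): reg=0x95
After byte 2 (0x91): reg=0x1C
Register before byte 3: 0x1C
After XOR with byte 0x0E: 0x12

Answer: 0x24 0x48 0x90 0x27 0x4E 0x9C 0x3F 0x7E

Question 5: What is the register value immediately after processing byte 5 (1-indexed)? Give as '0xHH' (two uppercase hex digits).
After byte 1 (0x84): reg=0x95
After byte 2 (0x91): reg=0x1C
After byte 3 (0x0E): reg=0x7E
After byte 4 (0xCE): reg=0x19
After byte 5 (0xB2): reg=0x58

Answer: 0x58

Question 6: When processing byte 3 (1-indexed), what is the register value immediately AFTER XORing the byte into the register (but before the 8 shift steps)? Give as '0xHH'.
Answer: 0x12

Derivation:
Register before byte 3: 0x1C
Byte 3: 0x0E
0x1C XOR 0x0E = 0x12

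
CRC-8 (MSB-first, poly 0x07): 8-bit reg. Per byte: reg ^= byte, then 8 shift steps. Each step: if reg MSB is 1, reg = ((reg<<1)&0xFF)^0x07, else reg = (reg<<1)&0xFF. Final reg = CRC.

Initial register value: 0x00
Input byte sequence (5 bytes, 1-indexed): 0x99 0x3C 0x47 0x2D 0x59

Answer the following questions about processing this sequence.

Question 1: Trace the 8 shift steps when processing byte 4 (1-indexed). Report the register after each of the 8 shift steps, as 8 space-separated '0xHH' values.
Answer: 0xD2 0xA3 0x41 0x82 0x03 0x06 0x0C 0x18

Derivation:
After byte 1 (0x99): reg=0xC6
After byte 2 (0x3C): reg=0xE8
After byte 3 (0x47): reg=0x44
Register before byte 4: 0x44
After XOR with byte 0x2D: 0x69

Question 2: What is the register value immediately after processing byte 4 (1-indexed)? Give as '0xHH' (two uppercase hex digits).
Answer: 0x18

Derivation:
After byte 1 (0x99): reg=0xC6
After byte 2 (0x3C): reg=0xE8
After byte 3 (0x47): reg=0x44
After byte 4 (0x2D): reg=0x18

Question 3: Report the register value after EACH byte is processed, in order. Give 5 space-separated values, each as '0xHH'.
0xC6 0xE8 0x44 0x18 0xC0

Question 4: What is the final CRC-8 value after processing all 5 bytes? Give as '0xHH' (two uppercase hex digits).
After byte 1 (0x99): reg=0xC6
After byte 2 (0x3C): reg=0xE8
After byte 3 (0x47): reg=0x44
After byte 4 (0x2D): reg=0x18
After byte 5 (0x59): reg=0xC0

Answer: 0xC0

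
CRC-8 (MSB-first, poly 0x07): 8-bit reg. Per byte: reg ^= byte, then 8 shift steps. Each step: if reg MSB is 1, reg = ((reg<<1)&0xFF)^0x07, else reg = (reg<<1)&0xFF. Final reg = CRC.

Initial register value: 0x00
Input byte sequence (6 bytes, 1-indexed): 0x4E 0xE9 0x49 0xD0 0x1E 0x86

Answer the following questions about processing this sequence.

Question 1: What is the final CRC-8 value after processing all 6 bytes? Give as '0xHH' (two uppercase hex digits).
After byte 1 (0x4E): reg=0xED
After byte 2 (0xE9): reg=0x1C
After byte 3 (0x49): reg=0xAC
After byte 4 (0xD0): reg=0x73
After byte 5 (0x1E): reg=0x04
After byte 6 (0x86): reg=0x87

Answer: 0x87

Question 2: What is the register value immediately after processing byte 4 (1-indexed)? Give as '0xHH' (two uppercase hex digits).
Answer: 0x73

Derivation:
After byte 1 (0x4E): reg=0xED
After byte 2 (0xE9): reg=0x1C
After byte 3 (0x49): reg=0xAC
After byte 4 (0xD0): reg=0x73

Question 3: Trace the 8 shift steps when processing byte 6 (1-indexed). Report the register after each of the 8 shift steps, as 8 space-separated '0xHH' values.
Answer: 0x03 0x06 0x0C 0x18 0x30 0x60 0xC0 0x87

Derivation:
After byte 1 (0x4E): reg=0xED
After byte 2 (0xE9): reg=0x1C
After byte 3 (0x49): reg=0xAC
After byte 4 (0xD0): reg=0x73
After byte 5 (0x1E): reg=0x04
Register before byte 6: 0x04
After XOR with byte 0x86: 0x82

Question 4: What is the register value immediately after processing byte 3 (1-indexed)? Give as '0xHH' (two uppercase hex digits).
Answer: 0xAC

Derivation:
After byte 1 (0x4E): reg=0xED
After byte 2 (0xE9): reg=0x1C
After byte 3 (0x49): reg=0xAC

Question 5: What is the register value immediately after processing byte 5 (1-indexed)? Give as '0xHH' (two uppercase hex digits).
After byte 1 (0x4E): reg=0xED
After byte 2 (0xE9): reg=0x1C
After byte 3 (0x49): reg=0xAC
After byte 4 (0xD0): reg=0x73
After byte 5 (0x1E): reg=0x04

Answer: 0x04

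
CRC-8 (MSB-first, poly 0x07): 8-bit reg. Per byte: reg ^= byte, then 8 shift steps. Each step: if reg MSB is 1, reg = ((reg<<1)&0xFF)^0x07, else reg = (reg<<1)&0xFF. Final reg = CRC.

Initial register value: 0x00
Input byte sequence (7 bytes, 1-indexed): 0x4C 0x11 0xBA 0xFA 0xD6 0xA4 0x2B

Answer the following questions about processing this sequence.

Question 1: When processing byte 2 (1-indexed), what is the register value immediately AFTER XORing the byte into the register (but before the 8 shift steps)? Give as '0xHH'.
Answer: 0xF2

Derivation:
Register before byte 2: 0xE3
Byte 2: 0x11
0xE3 XOR 0x11 = 0xF2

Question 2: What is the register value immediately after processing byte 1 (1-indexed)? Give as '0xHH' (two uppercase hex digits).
After byte 1 (0x4C): reg=0xE3

Answer: 0xE3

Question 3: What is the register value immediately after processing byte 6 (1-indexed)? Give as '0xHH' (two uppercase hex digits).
Answer: 0x93

Derivation:
After byte 1 (0x4C): reg=0xE3
After byte 2 (0x11): reg=0xD0
After byte 3 (0xBA): reg=0x11
After byte 4 (0xFA): reg=0x9F
After byte 5 (0xD6): reg=0xF8
After byte 6 (0xA4): reg=0x93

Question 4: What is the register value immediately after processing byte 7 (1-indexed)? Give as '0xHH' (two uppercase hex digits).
Answer: 0x21

Derivation:
After byte 1 (0x4C): reg=0xE3
After byte 2 (0x11): reg=0xD0
After byte 3 (0xBA): reg=0x11
After byte 4 (0xFA): reg=0x9F
After byte 5 (0xD6): reg=0xF8
After byte 6 (0xA4): reg=0x93
After byte 7 (0x2B): reg=0x21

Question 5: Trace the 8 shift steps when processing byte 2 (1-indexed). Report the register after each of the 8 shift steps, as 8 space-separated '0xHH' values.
Answer: 0xE3 0xC1 0x85 0x0D 0x1A 0x34 0x68 0xD0

Derivation:
After byte 1 (0x4C): reg=0xE3
Register before byte 2: 0xE3
After XOR with byte 0x11: 0xF2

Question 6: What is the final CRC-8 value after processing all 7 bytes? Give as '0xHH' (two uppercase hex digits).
Answer: 0x21

Derivation:
After byte 1 (0x4C): reg=0xE3
After byte 2 (0x11): reg=0xD0
After byte 3 (0xBA): reg=0x11
After byte 4 (0xFA): reg=0x9F
After byte 5 (0xD6): reg=0xF8
After byte 6 (0xA4): reg=0x93
After byte 7 (0x2B): reg=0x21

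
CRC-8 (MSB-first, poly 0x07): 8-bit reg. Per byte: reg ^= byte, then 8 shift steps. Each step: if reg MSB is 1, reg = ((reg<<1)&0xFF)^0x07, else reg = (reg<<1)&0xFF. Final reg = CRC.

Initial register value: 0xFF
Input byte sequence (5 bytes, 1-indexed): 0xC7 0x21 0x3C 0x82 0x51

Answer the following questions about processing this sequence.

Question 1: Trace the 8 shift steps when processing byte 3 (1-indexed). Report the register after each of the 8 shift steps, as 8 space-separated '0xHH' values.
After byte 1 (0xC7): reg=0xA8
After byte 2 (0x21): reg=0xB6
Register before byte 3: 0xB6
After XOR with byte 0x3C: 0x8A

Answer: 0x13 0x26 0x4C 0x98 0x37 0x6E 0xDC 0xBF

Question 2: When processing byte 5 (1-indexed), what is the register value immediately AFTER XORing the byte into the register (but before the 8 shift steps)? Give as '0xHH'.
Answer: 0xE2

Derivation:
Register before byte 5: 0xB3
Byte 5: 0x51
0xB3 XOR 0x51 = 0xE2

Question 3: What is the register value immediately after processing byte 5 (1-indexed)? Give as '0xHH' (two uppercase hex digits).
After byte 1 (0xC7): reg=0xA8
After byte 2 (0x21): reg=0xB6
After byte 3 (0x3C): reg=0xBF
After byte 4 (0x82): reg=0xB3
After byte 5 (0x51): reg=0xA0

Answer: 0xA0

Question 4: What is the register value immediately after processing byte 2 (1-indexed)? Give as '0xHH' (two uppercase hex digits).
After byte 1 (0xC7): reg=0xA8
After byte 2 (0x21): reg=0xB6

Answer: 0xB6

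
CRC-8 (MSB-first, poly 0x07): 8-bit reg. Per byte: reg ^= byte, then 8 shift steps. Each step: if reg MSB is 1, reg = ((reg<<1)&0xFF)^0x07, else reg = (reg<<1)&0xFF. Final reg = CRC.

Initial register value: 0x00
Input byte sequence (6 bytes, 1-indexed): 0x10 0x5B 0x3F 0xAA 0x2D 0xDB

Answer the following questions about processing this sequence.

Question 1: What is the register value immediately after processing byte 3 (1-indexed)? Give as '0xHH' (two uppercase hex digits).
After byte 1 (0x10): reg=0x70
After byte 2 (0x5B): reg=0xD1
After byte 3 (0x3F): reg=0x84

Answer: 0x84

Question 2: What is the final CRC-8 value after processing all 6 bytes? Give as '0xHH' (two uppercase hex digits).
Answer: 0x27

Derivation:
After byte 1 (0x10): reg=0x70
After byte 2 (0x5B): reg=0xD1
After byte 3 (0x3F): reg=0x84
After byte 4 (0xAA): reg=0xCA
After byte 5 (0x2D): reg=0xBB
After byte 6 (0xDB): reg=0x27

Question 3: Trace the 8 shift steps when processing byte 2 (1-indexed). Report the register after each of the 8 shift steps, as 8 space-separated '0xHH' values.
After byte 1 (0x10): reg=0x70
Register before byte 2: 0x70
After XOR with byte 0x5B: 0x2B

Answer: 0x56 0xAC 0x5F 0xBE 0x7B 0xF6 0xEB 0xD1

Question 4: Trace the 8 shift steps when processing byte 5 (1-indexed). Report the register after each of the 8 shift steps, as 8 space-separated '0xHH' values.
After byte 1 (0x10): reg=0x70
After byte 2 (0x5B): reg=0xD1
After byte 3 (0x3F): reg=0x84
After byte 4 (0xAA): reg=0xCA
Register before byte 5: 0xCA
After XOR with byte 0x2D: 0xE7

Answer: 0xC9 0x95 0x2D 0x5A 0xB4 0x6F 0xDE 0xBB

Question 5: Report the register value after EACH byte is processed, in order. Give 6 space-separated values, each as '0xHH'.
0x70 0xD1 0x84 0xCA 0xBB 0x27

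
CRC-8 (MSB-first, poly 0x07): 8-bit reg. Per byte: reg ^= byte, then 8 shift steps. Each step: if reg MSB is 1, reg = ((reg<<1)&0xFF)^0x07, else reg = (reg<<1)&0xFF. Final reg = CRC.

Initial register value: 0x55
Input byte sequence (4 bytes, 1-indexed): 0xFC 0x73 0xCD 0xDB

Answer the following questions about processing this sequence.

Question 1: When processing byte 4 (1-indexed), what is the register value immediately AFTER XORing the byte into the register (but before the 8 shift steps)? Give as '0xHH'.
Answer: 0x59

Derivation:
Register before byte 4: 0x82
Byte 4: 0xDB
0x82 XOR 0xDB = 0x59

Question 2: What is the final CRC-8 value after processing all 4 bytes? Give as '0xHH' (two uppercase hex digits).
Answer: 0x88

Derivation:
After byte 1 (0xFC): reg=0x56
After byte 2 (0x73): reg=0xFB
After byte 3 (0xCD): reg=0x82
After byte 4 (0xDB): reg=0x88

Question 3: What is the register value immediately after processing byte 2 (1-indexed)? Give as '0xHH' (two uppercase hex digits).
After byte 1 (0xFC): reg=0x56
After byte 2 (0x73): reg=0xFB

Answer: 0xFB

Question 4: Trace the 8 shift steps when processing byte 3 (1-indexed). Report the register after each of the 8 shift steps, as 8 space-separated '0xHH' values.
Answer: 0x6C 0xD8 0xB7 0x69 0xD2 0xA3 0x41 0x82

Derivation:
After byte 1 (0xFC): reg=0x56
After byte 2 (0x73): reg=0xFB
Register before byte 3: 0xFB
After XOR with byte 0xCD: 0x36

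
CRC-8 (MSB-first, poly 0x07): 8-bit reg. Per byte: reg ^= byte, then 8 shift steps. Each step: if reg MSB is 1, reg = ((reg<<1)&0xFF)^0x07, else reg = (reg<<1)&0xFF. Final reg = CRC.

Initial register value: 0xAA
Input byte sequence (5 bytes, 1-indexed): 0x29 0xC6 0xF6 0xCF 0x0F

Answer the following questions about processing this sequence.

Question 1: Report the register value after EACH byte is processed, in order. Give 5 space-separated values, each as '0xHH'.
0x80 0xD5 0xE9 0xF2 0xFD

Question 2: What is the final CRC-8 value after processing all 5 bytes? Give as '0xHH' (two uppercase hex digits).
After byte 1 (0x29): reg=0x80
After byte 2 (0xC6): reg=0xD5
After byte 3 (0xF6): reg=0xE9
After byte 4 (0xCF): reg=0xF2
After byte 5 (0x0F): reg=0xFD

Answer: 0xFD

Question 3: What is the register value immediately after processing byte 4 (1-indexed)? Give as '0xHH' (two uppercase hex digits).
Answer: 0xF2

Derivation:
After byte 1 (0x29): reg=0x80
After byte 2 (0xC6): reg=0xD5
After byte 3 (0xF6): reg=0xE9
After byte 4 (0xCF): reg=0xF2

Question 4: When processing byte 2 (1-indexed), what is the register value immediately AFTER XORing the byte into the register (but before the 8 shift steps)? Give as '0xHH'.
Register before byte 2: 0x80
Byte 2: 0xC6
0x80 XOR 0xC6 = 0x46

Answer: 0x46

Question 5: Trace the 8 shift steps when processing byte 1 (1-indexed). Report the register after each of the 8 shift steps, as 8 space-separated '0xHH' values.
Register before byte 1: 0xAA
After XOR with byte 0x29: 0x83

Answer: 0x01 0x02 0x04 0x08 0x10 0x20 0x40 0x80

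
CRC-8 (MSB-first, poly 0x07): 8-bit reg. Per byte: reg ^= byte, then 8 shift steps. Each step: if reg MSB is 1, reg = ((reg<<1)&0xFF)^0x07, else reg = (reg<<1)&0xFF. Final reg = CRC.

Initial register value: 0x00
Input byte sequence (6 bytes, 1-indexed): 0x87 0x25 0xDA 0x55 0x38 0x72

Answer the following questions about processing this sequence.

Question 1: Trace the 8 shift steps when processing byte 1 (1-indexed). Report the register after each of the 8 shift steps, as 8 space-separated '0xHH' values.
Register before byte 1: 0x00
After XOR with byte 0x87: 0x87

Answer: 0x09 0x12 0x24 0x48 0x90 0x27 0x4E 0x9C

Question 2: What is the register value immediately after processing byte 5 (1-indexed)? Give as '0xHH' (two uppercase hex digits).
After byte 1 (0x87): reg=0x9C
After byte 2 (0x25): reg=0x26
After byte 3 (0xDA): reg=0xFA
After byte 4 (0x55): reg=0x44
After byte 5 (0x38): reg=0x73

Answer: 0x73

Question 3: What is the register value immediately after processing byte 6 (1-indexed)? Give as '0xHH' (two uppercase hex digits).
After byte 1 (0x87): reg=0x9C
After byte 2 (0x25): reg=0x26
After byte 3 (0xDA): reg=0xFA
After byte 4 (0x55): reg=0x44
After byte 5 (0x38): reg=0x73
After byte 6 (0x72): reg=0x07

Answer: 0x07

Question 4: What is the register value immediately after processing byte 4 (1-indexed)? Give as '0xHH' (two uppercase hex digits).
Answer: 0x44

Derivation:
After byte 1 (0x87): reg=0x9C
After byte 2 (0x25): reg=0x26
After byte 3 (0xDA): reg=0xFA
After byte 4 (0x55): reg=0x44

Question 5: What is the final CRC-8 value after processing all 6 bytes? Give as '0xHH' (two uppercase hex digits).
After byte 1 (0x87): reg=0x9C
After byte 2 (0x25): reg=0x26
After byte 3 (0xDA): reg=0xFA
After byte 4 (0x55): reg=0x44
After byte 5 (0x38): reg=0x73
After byte 6 (0x72): reg=0x07

Answer: 0x07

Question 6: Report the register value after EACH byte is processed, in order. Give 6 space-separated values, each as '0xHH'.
0x9C 0x26 0xFA 0x44 0x73 0x07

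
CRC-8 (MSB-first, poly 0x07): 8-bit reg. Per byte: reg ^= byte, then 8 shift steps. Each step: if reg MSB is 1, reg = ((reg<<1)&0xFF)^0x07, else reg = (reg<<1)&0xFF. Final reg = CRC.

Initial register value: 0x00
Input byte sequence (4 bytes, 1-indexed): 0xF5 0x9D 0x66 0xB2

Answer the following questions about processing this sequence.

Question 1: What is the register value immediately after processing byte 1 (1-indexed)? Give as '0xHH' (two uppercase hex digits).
Answer: 0xC5

Derivation:
After byte 1 (0xF5): reg=0xC5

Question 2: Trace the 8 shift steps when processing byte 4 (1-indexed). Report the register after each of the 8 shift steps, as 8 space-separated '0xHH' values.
Answer: 0x46 0x8C 0x1F 0x3E 0x7C 0xF8 0xF7 0xE9

Derivation:
After byte 1 (0xF5): reg=0xC5
After byte 2 (0x9D): reg=0x8F
After byte 3 (0x66): reg=0x91
Register before byte 4: 0x91
After XOR with byte 0xB2: 0x23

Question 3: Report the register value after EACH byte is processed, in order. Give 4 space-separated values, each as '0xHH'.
0xC5 0x8F 0x91 0xE9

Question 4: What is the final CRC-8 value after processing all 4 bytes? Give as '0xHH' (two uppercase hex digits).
Answer: 0xE9

Derivation:
After byte 1 (0xF5): reg=0xC5
After byte 2 (0x9D): reg=0x8F
After byte 3 (0x66): reg=0x91
After byte 4 (0xB2): reg=0xE9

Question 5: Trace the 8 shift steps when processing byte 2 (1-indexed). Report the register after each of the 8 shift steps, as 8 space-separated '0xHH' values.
After byte 1 (0xF5): reg=0xC5
Register before byte 2: 0xC5
After XOR with byte 0x9D: 0x58

Answer: 0xB0 0x67 0xCE 0x9B 0x31 0x62 0xC4 0x8F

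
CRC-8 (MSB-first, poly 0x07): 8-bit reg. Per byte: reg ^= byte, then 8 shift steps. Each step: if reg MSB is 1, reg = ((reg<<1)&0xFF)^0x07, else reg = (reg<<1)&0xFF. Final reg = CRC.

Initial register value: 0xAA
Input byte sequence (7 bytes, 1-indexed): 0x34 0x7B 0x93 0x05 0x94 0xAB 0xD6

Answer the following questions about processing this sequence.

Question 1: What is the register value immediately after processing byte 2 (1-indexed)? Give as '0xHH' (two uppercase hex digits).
Answer: 0x51

Derivation:
After byte 1 (0x34): reg=0xD3
After byte 2 (0x7B): reg=0x51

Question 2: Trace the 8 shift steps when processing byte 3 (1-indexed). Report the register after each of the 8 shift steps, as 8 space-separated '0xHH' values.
Answer: 0x83 0x01 0x02 0x04 0x08 0x10 0x20 0x40

Derivation:
After byte 1 (0x34): reg=0xD3
After byte 2 (0x7B): reg=0x51
Register before byte 3: 0x51
After XOR with byte 0x93: 0xC2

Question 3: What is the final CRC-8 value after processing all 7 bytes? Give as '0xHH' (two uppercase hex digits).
After byte 1 (0x34): reg=0xD3
After byte 2 (0x7B): reg=0x51
After byte 3 (0x93): reg=0x40
After byte 4 (0x05): reg=0xDC
After byte 5 (0x94): reg=0xFF
After byte 6 (0xAB): reg=0xAB
After byte 7 (0xD6): reg=0x74

Answer: 0x74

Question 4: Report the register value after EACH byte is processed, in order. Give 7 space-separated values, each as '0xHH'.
0xD3 0x51 0x40 0xDC 0xFF 0xAB 0x74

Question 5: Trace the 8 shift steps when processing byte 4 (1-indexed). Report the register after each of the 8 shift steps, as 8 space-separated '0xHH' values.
Answer: 0x8A 0x13 0x26 0x4C 0x98 0x37 0x6E 0xDC

Derivation:
After byte 1 (0x34): reg=0xD3
After byte 2 (0x7B): reg=0x51
After byte 3 (0x93): reg=0x40
Register before byte 4: 0x40
After XOR with byte 0x05: 0x45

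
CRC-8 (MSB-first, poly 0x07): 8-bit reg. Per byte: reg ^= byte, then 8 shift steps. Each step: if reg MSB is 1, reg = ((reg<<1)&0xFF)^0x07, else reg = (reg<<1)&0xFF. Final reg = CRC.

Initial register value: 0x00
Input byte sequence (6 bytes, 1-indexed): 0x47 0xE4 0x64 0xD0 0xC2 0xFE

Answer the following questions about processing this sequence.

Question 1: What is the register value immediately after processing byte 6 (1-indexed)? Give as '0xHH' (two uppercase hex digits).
Answer: 0x0C

Derivation:
After byte 1 (0x47): reg=0xD2
After byte 2 (0xE4): reg=0x82
After byte 3 (0x64): reg=0xBC
After byte 4 (0xD0): reg=0x03
After byte 5 (0xC2): reg=0x49
After byte 6 (0xFE): reg=0x0C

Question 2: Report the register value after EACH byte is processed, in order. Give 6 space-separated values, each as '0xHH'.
0xD2 0x82 0xBC 0x03 0x49 0x0C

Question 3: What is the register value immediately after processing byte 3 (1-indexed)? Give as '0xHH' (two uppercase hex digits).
Answer: 0xBC

Derivation:
After byte 1 (0x47): reg=0xD2
After byte 2 (0xE4): reg=0x82
After byte 3 (0x64): reg=0xBC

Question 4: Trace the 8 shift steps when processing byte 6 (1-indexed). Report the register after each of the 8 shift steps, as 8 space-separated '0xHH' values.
After byte 1 (0x47): reg=0xD2
After byte 2 (0xE4): reg=0x82
After byte 3 (0x64): reg=0xBC
After byte 4 (0xD0): reg=0x03
After byte 5 (0xC2): reg=0x49
Register before byte 6: 0x49
After XOR with byte 0xFE: 0xB7

Answer: 0x69 0xD2 0xA3 0x41 0x82 0x03 0x06 0x0C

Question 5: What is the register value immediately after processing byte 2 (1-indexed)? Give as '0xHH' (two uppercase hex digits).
After byte 1 (0x47): reg=0xD2
After byte 2 (0xE4): reg=0x82

Answer: 0x82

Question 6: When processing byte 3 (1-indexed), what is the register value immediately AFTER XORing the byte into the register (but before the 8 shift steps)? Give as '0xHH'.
Register before byte 3: 0x82
Byte 3: 0x64
0x82 XOR 0x64 = 0xE6

Answer: 0xE6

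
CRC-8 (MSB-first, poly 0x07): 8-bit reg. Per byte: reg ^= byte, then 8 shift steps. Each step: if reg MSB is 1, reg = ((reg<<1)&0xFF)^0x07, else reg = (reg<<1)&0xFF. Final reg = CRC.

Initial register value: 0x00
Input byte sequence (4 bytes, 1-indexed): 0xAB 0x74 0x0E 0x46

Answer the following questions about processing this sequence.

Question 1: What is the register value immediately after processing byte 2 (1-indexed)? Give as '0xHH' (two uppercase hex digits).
After byte 1 (0xAB): reg=0x58
After byte 2 (0x74): reg=0xC4

Answer: 0xC4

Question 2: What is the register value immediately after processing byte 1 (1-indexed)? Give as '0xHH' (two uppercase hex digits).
After byte 1 (0xAB): reg=0x58

Answer: 0x58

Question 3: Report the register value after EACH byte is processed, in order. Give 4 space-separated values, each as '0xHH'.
0x58 0xC4 0x78 0xBA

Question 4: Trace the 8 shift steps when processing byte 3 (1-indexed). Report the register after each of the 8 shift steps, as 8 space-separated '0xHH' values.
Answer: 0x93 0x21 0x42 0x84 0x0F 0x1E 0x3C 0x78

Derivation:
After byte 1 (0xAB): reg=0x58
After byte 2 (0x74): reg=0xC4
Register before byte 3: 0xC4
After XOR with byte 0x0E: 0xCA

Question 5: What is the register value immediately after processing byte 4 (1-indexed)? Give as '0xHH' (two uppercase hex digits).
Answer: 0xBA

Derivation:
After byte 1 (0xAB): reg=0x58
After byte 2 (0x74): reg=0xC4
After byte 3 (0x0E): reg=0x78
After byte 4 (0x46): reg=0xBA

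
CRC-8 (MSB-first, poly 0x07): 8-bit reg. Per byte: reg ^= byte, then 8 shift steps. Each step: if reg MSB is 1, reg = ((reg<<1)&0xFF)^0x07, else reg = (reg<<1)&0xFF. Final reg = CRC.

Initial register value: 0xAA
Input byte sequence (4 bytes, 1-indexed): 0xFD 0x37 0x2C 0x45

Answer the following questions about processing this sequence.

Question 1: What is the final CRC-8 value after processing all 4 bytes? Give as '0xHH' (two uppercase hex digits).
After byte 1 (0xFD): reg=0xA2
After byte 2 (0x37): reg=0xE2
After byte 3 (0x2C): reg=0x64
After byte 4 (0x45): reg=0xE7

Answer: 0xE7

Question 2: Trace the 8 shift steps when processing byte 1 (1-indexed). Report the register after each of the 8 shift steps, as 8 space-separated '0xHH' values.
Register before byte 1: 0xAA
After XOR with byte 0xFD: 0x57

Answer: 0xAE 0x5B 0xB6 0x6B 0xD6 0xAB 0x51 0xA2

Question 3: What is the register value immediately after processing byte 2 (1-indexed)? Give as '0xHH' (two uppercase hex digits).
After byte 1 (0xFD): reg=0xA2
After byte 2 (0x37): reg=0xE2

Answer: 0xE2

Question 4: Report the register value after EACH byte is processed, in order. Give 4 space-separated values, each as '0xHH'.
0xA2 0xE2 0x64 0xE7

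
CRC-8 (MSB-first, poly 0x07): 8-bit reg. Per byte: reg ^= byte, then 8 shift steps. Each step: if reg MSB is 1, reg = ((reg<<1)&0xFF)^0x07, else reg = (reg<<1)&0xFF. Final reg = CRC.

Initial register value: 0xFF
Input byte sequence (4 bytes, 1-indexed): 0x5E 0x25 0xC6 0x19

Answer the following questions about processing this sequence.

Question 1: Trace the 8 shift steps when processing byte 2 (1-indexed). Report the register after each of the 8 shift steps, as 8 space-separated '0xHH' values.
Answer: 0x96 0x2B 0x56 0xAC 0x5F 0xBE 0x7B 0xF6

Derivation:
After byte 1 (0x5E): reg=0x6E
Register before byte 2: 0x6E
After XOR with byte 0x25: 0x4B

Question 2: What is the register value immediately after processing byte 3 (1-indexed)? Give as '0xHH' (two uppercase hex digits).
Answer: 0x90

Derivation:
After byte 1 (0x5E): reg=0x6E
After byte 2 (0x25): reg=0xF6
After byte 3 (0xC6): reg=0x90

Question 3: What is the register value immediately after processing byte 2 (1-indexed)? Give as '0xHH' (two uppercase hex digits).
After byte 1 (0x5E): reg=0x6E
After byte 2 (0x25): reg=0xF6

Answer: 0xF6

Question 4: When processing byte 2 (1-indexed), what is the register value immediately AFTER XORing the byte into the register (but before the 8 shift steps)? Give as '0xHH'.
Answer: 0x4B

Derivation:
Register before byte 2: 0x6E
Byte 2: 0x25
0x6E XOR 0x25 = 0x4B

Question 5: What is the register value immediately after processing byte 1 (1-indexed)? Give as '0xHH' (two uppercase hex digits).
After byte 1 (0x5E): reg=0x6E

Answer: 0x6E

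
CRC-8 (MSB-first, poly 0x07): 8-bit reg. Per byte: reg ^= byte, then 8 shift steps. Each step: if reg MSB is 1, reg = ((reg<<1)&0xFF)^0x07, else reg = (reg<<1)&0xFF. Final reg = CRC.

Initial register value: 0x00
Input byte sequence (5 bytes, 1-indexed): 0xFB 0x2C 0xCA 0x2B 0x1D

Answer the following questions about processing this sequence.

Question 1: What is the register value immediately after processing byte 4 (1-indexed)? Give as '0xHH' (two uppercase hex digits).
Answer: 0x8E

Derivation:
After byte 1 (0xFB): reg=0xEF
After byte 2 (0x2C): reg=0x47
After byte 3 (0xCA): reg=0xAA
After byte 4 (0x2B): reg=0x8E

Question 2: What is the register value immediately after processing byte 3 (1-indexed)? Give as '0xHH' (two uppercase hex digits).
After byte 1 (0xFB): reg=0xEF
After byte 2 (0x2C): reg=0x47
After byte 3 (0xCA): reg=0xAA

Answer: 0xAA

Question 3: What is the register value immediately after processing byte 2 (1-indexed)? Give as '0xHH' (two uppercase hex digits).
After byte 1 (0xFB): reg=0xEF
After byte 2 (0x2C): reg=0x47

Answer: 0x47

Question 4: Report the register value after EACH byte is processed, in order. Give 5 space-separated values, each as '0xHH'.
0xEF 0x47 0xAA 0x8E 0xF0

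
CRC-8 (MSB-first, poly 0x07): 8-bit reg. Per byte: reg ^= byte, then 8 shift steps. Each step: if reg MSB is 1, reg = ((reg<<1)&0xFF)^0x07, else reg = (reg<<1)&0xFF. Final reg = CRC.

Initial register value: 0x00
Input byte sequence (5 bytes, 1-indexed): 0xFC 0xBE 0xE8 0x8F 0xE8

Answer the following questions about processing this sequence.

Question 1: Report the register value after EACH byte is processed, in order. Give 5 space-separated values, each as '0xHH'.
0xFA 0xDB 0x99 0x62 0xBF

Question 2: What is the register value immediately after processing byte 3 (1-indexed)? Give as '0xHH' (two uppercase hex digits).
After byte 1 (0xFC): reg=0xFA
After byte 2 (0xBE): reg=0xDB
After byte 3 (0xE8): reg=0x99

Answer: 0x99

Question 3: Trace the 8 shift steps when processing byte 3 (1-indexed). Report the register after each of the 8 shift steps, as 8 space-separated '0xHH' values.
After byte 1 (0xFC): reg=0xFA
After byte 2 (0xBE): reg=0xDB
Register before byte 3: 0xDB
After XOR with byte 0xE8: 0x33

Answer: 0x66 0xCC 0x9F 0x39 0x72 0xE4 0xCF 0x99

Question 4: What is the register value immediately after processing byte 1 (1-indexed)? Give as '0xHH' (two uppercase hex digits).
After byte 1 (0xFC): reg=0xFA

Answer: 0xFA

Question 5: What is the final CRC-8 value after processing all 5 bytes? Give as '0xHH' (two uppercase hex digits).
After byte 1 (0xFC): reg=0xFA
After byte 2 (0xBE): reg=0xDB
After byte 3 (0xE8): reg=0x99
After byte 4 (0x8F): reg=0x62
After byte 5 (0xE8): reg=0xBF

Answer: 0xBF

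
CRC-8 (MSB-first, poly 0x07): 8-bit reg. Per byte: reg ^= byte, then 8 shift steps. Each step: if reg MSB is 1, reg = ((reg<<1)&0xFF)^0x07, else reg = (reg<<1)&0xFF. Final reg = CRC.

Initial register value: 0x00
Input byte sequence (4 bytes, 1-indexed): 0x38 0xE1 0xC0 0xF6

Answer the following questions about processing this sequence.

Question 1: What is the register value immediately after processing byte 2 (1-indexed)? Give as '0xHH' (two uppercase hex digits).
After byte 1 (0x38): reg=0xA8
After byte 2 (0xE1): reg=0xF8

Answer: 0xF8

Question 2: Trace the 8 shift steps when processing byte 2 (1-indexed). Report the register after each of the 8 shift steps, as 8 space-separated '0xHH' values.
Answer: 0x92 0x23 0x46 0x8C 0x1F 0x3E 0x7C 0xF8

Derivation:
After byte 1 (0x38): reg=0xA8
Register before byte 2: 0xA8
After XOR with byte 0xE1: 0x49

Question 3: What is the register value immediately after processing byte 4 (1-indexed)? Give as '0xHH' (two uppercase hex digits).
Answer: 0x9D

Derivation:
After byte 1 (0x38): reg=0xA8
After byte 2 (0xE1): reg=0xF8
After byte 3 (0xC0): reg=0xA8
After byte 4 (0xF6): reg=0x9D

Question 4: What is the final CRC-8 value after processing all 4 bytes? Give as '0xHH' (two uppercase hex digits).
Answer: 0x9D

Derivation:
After byte 1 (0x38): reg=0xA8
After byte 2 (0xE1): reg=0xF8
After byte 3 (0xC0): reg=0xA8
After byte 4 (0xF6): reg=0x9D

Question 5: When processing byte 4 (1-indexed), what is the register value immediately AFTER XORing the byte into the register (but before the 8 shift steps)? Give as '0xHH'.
Register before byte 4: 0xA8
Byte 4: 0xF6
0xA8 XOR 0xF6 = 0x5E

Answer: 0x5E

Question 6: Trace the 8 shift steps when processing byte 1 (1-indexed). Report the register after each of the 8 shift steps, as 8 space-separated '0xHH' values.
Register before byte 1: 0x00
After XOR with byte 0x38: 0x38

Answer: 0x70 0xE0 0xC7 0x89 0x15 0x2A 0x54 0xA8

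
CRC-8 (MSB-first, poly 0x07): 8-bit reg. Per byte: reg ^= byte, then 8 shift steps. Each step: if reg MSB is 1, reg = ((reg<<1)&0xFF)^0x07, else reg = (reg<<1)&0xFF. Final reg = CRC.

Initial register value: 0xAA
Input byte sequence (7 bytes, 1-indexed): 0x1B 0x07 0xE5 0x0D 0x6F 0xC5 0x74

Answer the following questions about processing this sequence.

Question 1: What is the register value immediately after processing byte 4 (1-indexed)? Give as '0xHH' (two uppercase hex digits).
Answer: 0xB9

Derivation:
After byte 1 (0x1B): reg=0x1E
After byte 2 (0x07): reg=0x4F
After byte 3 (0xE5): reg=0x5F
After byte 4 (0x0D): reg=0xB9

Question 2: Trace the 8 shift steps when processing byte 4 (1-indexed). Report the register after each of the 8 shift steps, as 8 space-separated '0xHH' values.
Answer: 0xA4 0x4F 0x9E 0x3B 0x76 0xEC 0xDF 0xB9

Derivation:
After byte 1 (0x1B): reg=0x1E
After byte 2 (0x07): reg=0x4F
After byte 3 (0xE5): reg=0x5F
Register before byte 4: 0x5F
After XOR with byte 0x0D: 0x52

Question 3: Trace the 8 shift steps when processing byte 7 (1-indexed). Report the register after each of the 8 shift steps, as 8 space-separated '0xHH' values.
Answer: 0xCD 0x9D 0x3D 0x7A 0xF4 0xEF 0xD9 0xB5

Derivation:
After byte 1 (0x1B): reg=0x1E
After byte 2 (0x07): reg=0x4F
After byte 3 (0xE5): reg=0x5F
After byte 4 (0x0D): reg=0xB9
After byte 5 (0x6F): reg=0x2C
After byte 6 (0xC5): reg=0x91
Register before byte 7: 0x91
After XOR with byte 0x74: 0xE5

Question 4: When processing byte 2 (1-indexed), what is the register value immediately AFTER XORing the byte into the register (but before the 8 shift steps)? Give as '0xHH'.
Register before byte 2: 0x1E
Byte 2: 0x07
0x1E XOR 0x07 = 0x19

Answer: 0x19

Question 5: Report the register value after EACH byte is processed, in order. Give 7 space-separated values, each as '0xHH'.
0x1E 0x4F 0x5F 0xB9 0x2C 0x91 0xB5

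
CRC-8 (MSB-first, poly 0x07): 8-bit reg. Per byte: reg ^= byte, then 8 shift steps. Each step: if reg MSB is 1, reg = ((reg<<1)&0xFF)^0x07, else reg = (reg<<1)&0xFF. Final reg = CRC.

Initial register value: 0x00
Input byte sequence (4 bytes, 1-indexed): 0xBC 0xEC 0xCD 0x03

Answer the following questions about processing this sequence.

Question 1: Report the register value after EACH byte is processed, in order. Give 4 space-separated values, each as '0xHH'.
0x3D 0x39 0xC2 0x49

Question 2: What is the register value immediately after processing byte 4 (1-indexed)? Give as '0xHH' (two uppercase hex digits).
Answer: 0x49

Derivation:
After byte 1 (0xBC): reg=0x3D
After byte 2 (0xEC): reg=0x39
After byte 3 (0xCD): reg=0xC2
After byte 4 (0x03): reg=0x49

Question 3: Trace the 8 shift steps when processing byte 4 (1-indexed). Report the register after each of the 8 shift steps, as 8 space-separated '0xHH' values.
After byte 1 (0xBC): reg=0x3D
After byte 2 (0xEC): reg=0x39
After byte 3 (0xCD): reg=0xC2
Register before byte 4: 0xC2
After XOR with byte 0x03: 0xC1

Answer: 0x85 0x0D 0x1A 0x34 0x68 0xD0 0xA7 0x49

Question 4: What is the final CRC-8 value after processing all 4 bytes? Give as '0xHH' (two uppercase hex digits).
After byte 1 (0xBC): reg=0x3D
After byte 2 (0xEC): reg=0x39
After byte 3 (0xCD): reg=0xC2
After byte 4 (0x03): reg=0x49

Answer: 0x49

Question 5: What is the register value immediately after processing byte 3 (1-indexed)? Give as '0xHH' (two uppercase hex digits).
Answer: 0xC2

Derivation:
After byte 1 (0xBC): reg=0x3D
After byte 2 (0xEC): reg=0x39
After byte 3 (0xCD): reg=0xC2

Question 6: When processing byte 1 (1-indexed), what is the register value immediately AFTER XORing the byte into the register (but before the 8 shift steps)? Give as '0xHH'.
Register before byte 1: 0x00
Byte 1: 0xBC
0x00 XOR 0xBC = 0xBC

Answer: 0xBC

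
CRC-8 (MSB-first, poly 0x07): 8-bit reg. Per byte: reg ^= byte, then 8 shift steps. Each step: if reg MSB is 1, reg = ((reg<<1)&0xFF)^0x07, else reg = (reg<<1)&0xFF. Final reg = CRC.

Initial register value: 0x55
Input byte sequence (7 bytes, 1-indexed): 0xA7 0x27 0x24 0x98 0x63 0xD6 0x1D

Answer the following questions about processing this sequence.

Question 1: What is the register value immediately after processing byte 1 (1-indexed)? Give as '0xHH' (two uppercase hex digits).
After byte 1 (0xA7): reg=0xD0

Answer: 0xD0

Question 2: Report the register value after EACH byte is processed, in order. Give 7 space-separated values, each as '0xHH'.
0xD0 0xCB 0x83 0x41 0xEE 0xA8 0x02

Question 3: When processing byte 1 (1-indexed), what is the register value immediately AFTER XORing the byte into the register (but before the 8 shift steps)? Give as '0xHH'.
Register before byte 1: 0x55
Byte 1: 0xA7
0x55 XOR 0xA7 = 0xF2

Answer: 0xF2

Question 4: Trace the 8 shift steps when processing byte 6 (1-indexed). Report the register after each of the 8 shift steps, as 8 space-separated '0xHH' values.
Answer: 0x70 0xE0 0xC7 0x89 0x15 0x2A 0x54 0xA8

Derivation:
After byte 1 (0xA7): reg=0xD0
After byte 2 (0x27): reg=0xCB
After byte 3 (0x24): reg=0x83
After byte 4 (0x98): reg=0x41
After byte 5 (0x63): reg=0xEE
Register before byte 6: 0xEE
After XOR with byte 0xD6: 0x38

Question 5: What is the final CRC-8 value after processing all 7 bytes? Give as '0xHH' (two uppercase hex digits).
Answer: 0x02

Derivation:
After byte 1 (0xA7): reg=0xD0
After byte 2 (0x27): reg=0xCB
After byte 3 (0x24): reg=0x83
After byte 4 (0x98): reg=0x41
After byte 5 (0x63): reg=0xEE
After byte 6 (0xD6): reg=0xA8
After byte 7 (0x1D): reg=0x02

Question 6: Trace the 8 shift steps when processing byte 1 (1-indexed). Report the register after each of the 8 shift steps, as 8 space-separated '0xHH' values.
Register before byte 1: 0x55
After XOR with byte 0xA7: 0xF2

Answer: 0xE3 0xC1 0x85 0x0D 0x1A 0x34 0x68 0xD0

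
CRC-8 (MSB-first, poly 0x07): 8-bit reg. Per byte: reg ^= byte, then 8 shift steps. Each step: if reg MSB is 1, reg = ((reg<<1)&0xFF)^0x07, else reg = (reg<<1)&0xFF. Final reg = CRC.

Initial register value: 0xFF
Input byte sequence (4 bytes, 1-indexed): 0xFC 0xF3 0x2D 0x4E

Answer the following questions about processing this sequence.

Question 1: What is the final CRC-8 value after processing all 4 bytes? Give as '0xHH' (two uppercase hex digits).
Answer: 0x41

Derivation:
After byte 1 (0xFC): reg=0x09
After byte 2 (0xF3): reg=0xE8
After byte 3 (0x2D): reg=0x55
After byte 4 (0x4E): reg=0x41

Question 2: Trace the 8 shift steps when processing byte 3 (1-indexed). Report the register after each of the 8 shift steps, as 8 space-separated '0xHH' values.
After byte 1 (0xFC): reg=0x09
After byte 2 (0xF3): reg=0xE8
Register before byte 3: 0xE8
After XOR with byte 0x2D: 0xC5

Answer: 0x8D 0x1D 0x3A 0x74 0xE8 0xD7 0xA9 0x55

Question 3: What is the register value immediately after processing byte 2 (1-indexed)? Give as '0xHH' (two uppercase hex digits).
Answer: 0xE8

Derivation:
After byte 1 (0xFC): reg=0x09
After byte 2 (0xF3): reg=0xE8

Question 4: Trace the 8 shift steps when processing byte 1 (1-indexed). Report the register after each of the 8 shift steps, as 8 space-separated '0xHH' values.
Register before byte 1: 0xFF
After XOR with byte 0xFC: 0x03

Answer: 0x06 0x0C 0x18 0x30 0x60 0xC0 0x87 0x09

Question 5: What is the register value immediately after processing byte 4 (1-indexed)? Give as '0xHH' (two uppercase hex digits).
After byte 1 (0xFC): reg=0x09
After byte 2 (0xF3): reg=0xE8
After byte 3 (0x2D): reg=0x55
After byte 4 (0x4E): reg=0x41

Answer: 0x41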